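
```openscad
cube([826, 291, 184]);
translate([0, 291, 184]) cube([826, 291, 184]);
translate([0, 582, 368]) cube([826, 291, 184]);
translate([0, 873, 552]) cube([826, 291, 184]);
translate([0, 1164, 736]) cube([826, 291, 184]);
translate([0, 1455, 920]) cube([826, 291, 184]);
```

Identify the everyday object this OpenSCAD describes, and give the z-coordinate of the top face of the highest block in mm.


A staircase. The total rise is 1104 mm.

6 identical blocks, each offset up and back from the previous — a staircase. Each step is 184 mm tall and there are 6 of them, so the total rise is 6 × 184 = 1104 mm.


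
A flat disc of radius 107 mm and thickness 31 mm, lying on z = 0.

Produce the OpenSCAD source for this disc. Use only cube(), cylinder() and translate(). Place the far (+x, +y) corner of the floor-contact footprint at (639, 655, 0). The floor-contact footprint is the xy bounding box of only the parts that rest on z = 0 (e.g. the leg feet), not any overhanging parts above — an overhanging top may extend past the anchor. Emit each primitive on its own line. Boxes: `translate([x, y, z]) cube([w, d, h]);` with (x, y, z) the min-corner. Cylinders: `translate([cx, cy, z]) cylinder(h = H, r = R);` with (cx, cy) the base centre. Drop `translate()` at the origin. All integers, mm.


translate([532, 548, 0]) cylinder(h = 31, r = 107);


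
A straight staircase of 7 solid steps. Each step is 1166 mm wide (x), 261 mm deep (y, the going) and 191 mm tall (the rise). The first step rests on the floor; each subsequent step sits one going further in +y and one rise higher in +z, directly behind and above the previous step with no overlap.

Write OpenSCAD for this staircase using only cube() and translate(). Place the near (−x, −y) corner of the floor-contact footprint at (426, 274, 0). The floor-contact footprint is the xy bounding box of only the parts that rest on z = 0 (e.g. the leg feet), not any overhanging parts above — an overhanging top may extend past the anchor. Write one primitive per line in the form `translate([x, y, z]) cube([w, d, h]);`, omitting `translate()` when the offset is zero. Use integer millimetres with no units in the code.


translate([426, 274, 0]) cube([1166, 261, 191]);
translate([426, 535, 191]) cube([1166, 261, 191]);
translate([426, 796, 382]) cube([1166, 261, 191]);
translate([426, 1057, 573]) cube([1166, 261, 191]);
translate([426, 1318, 764]) cube([1166, 261, 191]);
translate([426, 1579, 955]) cube([1166, 261, 191]);
translate([426, 1840, 1146]) cube([1166, 261, 191]);


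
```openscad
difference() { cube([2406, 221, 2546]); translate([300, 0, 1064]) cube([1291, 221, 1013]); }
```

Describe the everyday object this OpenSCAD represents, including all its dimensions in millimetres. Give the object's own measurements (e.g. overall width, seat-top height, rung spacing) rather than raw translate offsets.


A wall 2406 mm long (x), 221 mm thick (y), 2546 mm tall, with a rectangular window opening cut through it. The opening is 1291 mm wide and 1013 mm tall; its sill is at z = 1064 mm and its near (−x) edge is 300 mm from the wall's −x end. The opening passes through the full wall thickness.


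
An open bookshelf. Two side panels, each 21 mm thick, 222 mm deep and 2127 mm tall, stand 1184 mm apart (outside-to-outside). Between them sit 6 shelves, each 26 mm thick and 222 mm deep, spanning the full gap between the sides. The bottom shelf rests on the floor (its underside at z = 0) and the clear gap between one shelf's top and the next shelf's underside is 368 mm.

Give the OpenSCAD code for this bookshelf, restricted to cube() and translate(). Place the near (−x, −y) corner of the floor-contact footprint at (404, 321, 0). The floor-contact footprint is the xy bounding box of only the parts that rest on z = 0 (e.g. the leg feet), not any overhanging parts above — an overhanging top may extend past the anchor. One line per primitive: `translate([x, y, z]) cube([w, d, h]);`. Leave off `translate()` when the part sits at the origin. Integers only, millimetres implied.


translate([404, 321, 0]) cube([21, 222, 2127]);
translate([1567, 321, 0]) cube([21, 222, 2127]);
translate([425, 321, 0]) cube([1142, 222, 26]);
translate([425, 321, 394]) cube([1142, 222, 26]);
translate([425, 321, 788]) cube([1142, 222, 26]);
translate([425, 321, 1182]) cube([1142, 222, 26]);
translate([425, 321, 1576]) cube([1142, 222, 26]);
translate([425, 321, 1970]) cube([1142, 222, 26]);


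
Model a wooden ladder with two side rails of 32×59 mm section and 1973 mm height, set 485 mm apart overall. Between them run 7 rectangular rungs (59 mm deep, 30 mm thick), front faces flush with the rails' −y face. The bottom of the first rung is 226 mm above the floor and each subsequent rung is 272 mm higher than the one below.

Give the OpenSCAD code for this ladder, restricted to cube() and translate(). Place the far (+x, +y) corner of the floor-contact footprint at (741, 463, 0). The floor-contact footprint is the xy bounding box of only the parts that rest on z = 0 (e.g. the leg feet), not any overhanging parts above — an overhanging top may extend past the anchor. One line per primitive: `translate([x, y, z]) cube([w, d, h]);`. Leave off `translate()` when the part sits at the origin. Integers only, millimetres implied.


translate([256, 404, 0]) cube([32, 59, 1973]);
translate([709, 404, 0]) cube([32, 59, 1973]);
translate([288, 404, 226]) cube([421, 59, 30]);
translate([288, 404, 498]) cube([421, 59, 30]);
translate([288, 404, 770]) cube([421, 59, 30]);
translate([288, 404, 1042]) cube([421, 59, 30]);
translate([288, 404, 1314]) cube([421, 59, 30]);
translate([288, 404, 1586]) cube([421, 59, 30]);
translate([288, 404, 1858]) cube([421, 59, 30]);


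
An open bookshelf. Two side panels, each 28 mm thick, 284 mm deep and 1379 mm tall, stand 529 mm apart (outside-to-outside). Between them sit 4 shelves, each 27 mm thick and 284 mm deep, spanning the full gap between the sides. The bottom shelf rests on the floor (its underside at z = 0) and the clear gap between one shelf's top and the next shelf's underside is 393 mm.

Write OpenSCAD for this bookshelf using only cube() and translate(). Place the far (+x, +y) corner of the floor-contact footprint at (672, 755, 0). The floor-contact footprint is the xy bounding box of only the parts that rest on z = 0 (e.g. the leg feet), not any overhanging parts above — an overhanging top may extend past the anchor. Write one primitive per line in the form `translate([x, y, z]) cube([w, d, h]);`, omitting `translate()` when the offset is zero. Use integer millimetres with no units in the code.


translate([143, 471, 0]) cube([28, 284, 1379]);
translate([644, 471, 0]) cube([28, 284, 1379]);
translate([171, 471, 0]) cube([473, 284, 27]);
translate([171, 471, 420]) cube([473, 284, 27]);
translate([171, 471, 840]) cube([473, 284, 27]);
translate([171, 471, 1260]) cube([473, 284, 27]);


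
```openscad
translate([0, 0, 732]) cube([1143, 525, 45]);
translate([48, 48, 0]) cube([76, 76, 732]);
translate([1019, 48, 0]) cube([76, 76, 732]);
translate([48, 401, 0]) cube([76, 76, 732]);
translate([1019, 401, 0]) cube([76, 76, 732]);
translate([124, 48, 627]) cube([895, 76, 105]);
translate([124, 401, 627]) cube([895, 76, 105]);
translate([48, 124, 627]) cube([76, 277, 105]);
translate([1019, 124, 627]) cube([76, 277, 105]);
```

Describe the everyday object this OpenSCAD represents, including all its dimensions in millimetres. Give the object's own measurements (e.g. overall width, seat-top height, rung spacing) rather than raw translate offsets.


A table: top 1143 mm (x) × 525 mm (y), 45 mm thick, upper face at z = 777 mm, on four 76×76 mm square legs, each inset 48 mm from the nearest pair of top edges from z = 0 to the bottom of the top. Four apron rails, 76 mm thick and 105 mm tall, run between adjacent legs with their top edges flush with the underside of the top and their outer faces flush with the legs' outer faces.


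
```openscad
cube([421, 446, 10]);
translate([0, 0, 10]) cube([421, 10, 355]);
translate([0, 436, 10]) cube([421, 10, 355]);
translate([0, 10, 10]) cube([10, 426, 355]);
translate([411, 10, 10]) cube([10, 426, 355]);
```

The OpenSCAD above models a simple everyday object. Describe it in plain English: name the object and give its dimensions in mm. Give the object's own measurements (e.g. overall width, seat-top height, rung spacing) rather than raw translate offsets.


An open-topped rectangular box: outside dimensions 421×446×365 mm, with a uniform wall and base thickness of 10 mm. The base is a full 421×446 slab on the floor; four walls sit on top of the base. The front and back walls (the −y and +y sides) span the full width; the two side walls fit between them.


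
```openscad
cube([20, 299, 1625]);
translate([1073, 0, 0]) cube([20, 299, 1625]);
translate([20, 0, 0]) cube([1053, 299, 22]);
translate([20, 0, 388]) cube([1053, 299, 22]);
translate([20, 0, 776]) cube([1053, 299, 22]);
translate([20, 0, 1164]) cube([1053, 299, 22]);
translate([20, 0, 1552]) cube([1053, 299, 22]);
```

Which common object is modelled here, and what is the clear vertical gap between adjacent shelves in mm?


A bookshelf. The clear shelf gap is 366 mm.

Two tall side panels with 5 horizontal boards between them — a bookshelf. The first two shelf undersides are at z = 0 and z = 388; with shelf thickness 22, the clear gap is 388 − 0 − 22 = 366 mm.


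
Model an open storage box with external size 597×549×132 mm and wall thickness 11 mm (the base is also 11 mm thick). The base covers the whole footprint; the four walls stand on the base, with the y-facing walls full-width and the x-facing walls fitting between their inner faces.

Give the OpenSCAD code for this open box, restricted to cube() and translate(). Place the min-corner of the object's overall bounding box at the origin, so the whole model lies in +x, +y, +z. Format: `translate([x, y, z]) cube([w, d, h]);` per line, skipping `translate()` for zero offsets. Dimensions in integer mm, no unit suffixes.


cube([597, 549, 11]);
translate([0, 0, 11]) cube([597, 11, 121]);
translate([0, 538, 11]) cube([597, 11, 121]);
translate([0, 11, 11]) cube([11, 527, 121]);
translate([586, 11, 11]) cube([11, 527, 121]);


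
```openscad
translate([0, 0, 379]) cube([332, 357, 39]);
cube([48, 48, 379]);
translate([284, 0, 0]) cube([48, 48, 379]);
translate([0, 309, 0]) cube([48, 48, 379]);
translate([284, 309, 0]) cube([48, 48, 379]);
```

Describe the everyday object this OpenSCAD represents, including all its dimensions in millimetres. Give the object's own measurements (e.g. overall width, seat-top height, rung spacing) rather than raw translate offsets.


A four-legged stool. The seat is a 332×357×39 mm slab whose top surface is at z = 418 mm; four square legs, each 48×48 mm in cross-section, run from the floor (z = 0) to the underside of the seat, each flush with a corner of the seat.


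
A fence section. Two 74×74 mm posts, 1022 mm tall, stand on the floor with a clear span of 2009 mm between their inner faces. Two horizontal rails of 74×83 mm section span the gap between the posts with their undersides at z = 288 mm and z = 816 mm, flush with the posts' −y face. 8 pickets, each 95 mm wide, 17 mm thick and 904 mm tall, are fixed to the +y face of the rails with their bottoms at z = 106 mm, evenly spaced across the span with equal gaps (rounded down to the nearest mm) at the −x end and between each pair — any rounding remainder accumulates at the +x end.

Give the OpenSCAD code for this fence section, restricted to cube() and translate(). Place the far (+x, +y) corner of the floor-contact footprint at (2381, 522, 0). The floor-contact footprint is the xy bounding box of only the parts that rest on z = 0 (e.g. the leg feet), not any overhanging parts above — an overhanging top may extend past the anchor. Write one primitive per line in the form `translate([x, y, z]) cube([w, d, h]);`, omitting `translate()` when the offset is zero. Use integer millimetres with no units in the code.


translate([224, 448, 0]) cube([74, 74, 1022]);
translate([2307, 448, 0]) cube([74, 74, 1022]);
translate([298, 448, 288]) cube([2009, 74, 83]);
translate([298, 448, 816]) cube([2009, 74, 83]);
translate([436, 522, 106]) cube([95, 17, 904]);
translate([669, 522, 106]) cube([95, 17, 904]);
translate([902, 522, 106]) cube([95, 17, 904]);
translate([1135, 522, 106]) cube([95, 17, 904]);
translate([1368, 522, 106]) cube([95, 17, 904]);
translate([1601, 522, 106]) cube([95, 17, 904]);
translate([1834, 522, 106]) cube([95, 17, 904]);
translate([2067, 522, 106]) cube([95, 17, 904]);


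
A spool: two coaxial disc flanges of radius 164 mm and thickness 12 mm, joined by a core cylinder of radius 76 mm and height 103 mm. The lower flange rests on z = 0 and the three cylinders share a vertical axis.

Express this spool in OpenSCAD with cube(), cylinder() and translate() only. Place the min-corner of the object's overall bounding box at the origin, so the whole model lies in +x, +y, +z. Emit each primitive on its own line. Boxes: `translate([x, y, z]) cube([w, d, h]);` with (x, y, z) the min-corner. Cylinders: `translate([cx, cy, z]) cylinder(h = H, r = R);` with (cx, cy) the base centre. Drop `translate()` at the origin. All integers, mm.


translate([164, 164, 0]) cylinder(h = 12, r = 164);
translate([164, 164, 12]) cylinder(h = 103, r = 76);
translate([164, 164, 115]) cylinder(h = 12, r = 164);


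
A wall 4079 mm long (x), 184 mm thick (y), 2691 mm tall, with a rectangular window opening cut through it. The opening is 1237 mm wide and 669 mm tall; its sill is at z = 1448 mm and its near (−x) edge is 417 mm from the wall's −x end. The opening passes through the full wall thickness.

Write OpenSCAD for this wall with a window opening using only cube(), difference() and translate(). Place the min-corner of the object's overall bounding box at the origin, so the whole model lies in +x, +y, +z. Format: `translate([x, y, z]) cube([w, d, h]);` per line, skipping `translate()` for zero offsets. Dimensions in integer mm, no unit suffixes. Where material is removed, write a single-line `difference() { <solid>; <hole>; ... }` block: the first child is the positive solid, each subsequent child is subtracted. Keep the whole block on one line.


difference() { cube([4079, 184, 2691]); translate([417, 0, 1448]) cube([1237, 184, 669]); }


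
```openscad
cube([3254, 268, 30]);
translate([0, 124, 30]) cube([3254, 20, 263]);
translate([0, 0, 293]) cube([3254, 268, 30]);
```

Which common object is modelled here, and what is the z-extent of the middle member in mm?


An I-beam. The web height is 263 mm.

Two wide flanges with a thin centred web — an I-beam. Overall 323 mm minus two 30 mm flanges gives a web of 323 − 2·30 = 263 mm.


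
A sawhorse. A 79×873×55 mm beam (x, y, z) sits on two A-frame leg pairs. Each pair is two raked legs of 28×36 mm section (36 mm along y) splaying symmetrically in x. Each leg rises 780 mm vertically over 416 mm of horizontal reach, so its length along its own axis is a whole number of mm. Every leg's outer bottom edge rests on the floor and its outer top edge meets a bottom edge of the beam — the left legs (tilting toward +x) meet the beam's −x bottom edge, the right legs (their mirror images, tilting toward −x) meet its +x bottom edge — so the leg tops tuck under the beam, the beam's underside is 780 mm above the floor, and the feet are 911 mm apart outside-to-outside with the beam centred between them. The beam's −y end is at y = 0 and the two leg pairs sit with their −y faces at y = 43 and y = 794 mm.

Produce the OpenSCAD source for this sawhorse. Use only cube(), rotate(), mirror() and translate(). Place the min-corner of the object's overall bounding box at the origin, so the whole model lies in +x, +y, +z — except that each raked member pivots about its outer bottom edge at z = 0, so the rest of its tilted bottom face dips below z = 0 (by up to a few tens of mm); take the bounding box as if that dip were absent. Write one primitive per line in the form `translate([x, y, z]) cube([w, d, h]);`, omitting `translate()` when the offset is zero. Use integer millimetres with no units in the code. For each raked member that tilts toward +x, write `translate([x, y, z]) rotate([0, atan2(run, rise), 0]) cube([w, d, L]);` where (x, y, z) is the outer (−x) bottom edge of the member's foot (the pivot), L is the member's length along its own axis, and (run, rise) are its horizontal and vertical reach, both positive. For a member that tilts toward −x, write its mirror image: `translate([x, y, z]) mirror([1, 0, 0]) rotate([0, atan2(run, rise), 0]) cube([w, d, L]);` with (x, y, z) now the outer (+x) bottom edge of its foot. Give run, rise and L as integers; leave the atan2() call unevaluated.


translate([416, 0, 780]) cube([79, 873, 55]);
translate([0, 43, 0]) rotate([0, atan2(416, 780), 0]) cube([28, 36, 884]);
translate([911, 43, 0]) mirror([1, 0, 0]) rotate([0, atan2(416, 780), 0]) cube([28, 36, 884]);
translate([0, 794, 0]) rotate([0, atan2(416, 780), 0]) cube([28, 36, 884]);
translate([911, 794, 0]) mirror([1, 0, 0]) rotate([0, atan2(416, 780), 0]) cube([28, 36, 884]);


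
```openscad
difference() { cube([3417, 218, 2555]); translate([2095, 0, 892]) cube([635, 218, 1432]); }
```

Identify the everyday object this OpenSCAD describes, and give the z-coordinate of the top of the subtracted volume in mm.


A wall with a window opening. The window head height is 2324 mm.

A wall with a rectangular opening subtracted — a window. Sill at z = 892, opening 1432 mm tall, so the head is at 892 + 1432 = 2324 mm.


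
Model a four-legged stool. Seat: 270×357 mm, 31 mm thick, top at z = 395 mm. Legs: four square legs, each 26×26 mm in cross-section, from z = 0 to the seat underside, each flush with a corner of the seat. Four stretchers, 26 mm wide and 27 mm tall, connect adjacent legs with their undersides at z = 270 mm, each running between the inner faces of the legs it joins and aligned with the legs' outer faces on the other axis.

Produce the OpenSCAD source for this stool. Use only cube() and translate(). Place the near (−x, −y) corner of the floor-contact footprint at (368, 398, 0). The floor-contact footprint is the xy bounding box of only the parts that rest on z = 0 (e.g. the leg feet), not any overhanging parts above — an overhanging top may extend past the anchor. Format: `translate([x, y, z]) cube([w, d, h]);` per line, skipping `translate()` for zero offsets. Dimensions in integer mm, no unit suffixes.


translate([368, 398, 364]) cube([270, 357, 31]);
translate([368, 398, 0]) cube([26, 26, 364]);
translate([612, 398, 0]) cube([26, 26, 364]);
translate([368, 729, 0]) cube([26, 26, 364]);
translate([612, 729, 0]) cube([26, 26, 364]);
translate([394, 398, 270]) cube([218, 26, 27]);
translate([394, 729, 270]) cube([218, 26, 27]);
translate([368, 424, 270]) cube([26, 305, 27]);
translate([612, 424, 270]) cube([26, 305, 27]);


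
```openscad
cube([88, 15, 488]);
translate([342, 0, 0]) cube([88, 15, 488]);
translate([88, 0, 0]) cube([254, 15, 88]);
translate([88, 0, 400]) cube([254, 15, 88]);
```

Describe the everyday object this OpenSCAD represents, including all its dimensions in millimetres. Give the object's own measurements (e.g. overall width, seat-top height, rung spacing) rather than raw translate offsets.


A rectangular picture frame lying in the x–z plane (depth along y). The opening is 254 mm wide (x) by 312 mm tall (z), surrounded by a border 88 mm wide on all four sides. The frame is 15 mm deep and is made of two full-height vertical stiles with two horizontal rails fitted between them.


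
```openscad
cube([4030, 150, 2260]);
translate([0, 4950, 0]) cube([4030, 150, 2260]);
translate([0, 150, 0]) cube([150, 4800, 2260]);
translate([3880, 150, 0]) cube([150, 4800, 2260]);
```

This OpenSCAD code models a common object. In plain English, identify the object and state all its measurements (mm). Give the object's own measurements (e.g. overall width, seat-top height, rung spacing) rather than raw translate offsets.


The wall frame of a small rectangular building: four walls, each 2260 mm tall and 150 mm thick, enclosing a footprint 4030 mm (x) by 5100 mm (y) outside-to-outside, with no floor or roof. The front and back walls (the −y and +y sides) span the full width; the two side walls fit between them.


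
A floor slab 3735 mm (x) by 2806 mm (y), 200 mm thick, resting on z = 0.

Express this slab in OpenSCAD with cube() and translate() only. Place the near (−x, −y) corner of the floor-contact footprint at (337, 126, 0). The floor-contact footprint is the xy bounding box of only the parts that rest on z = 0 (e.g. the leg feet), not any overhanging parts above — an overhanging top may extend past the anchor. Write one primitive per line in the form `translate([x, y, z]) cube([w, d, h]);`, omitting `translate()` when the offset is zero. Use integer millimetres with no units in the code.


translate([337, 126, 0]) cube([3735, 2806, 200]);


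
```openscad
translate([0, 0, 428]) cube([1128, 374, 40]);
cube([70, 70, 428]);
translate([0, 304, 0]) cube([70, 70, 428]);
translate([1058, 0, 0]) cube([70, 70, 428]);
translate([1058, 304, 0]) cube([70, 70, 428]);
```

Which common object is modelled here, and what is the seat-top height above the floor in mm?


A bench. The seat-top height is 468 mm.

A long slab on four corner posts — a bench. The slab sits at z = 428 with thickness 40, so the top is 428 + 40 = 468 mm.


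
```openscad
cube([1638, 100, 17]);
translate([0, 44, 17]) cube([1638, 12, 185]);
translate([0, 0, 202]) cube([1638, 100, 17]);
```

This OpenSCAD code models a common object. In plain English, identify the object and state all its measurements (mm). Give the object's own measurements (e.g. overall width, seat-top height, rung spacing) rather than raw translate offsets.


An I-beam lying along x, 1638 mm long. Overall section height 219 mm. Two flanges 100 mm wide (y) and 17 mm thick, one on the floor and one at the top; a web 12 mm thick runs between them, centred on the flange width.


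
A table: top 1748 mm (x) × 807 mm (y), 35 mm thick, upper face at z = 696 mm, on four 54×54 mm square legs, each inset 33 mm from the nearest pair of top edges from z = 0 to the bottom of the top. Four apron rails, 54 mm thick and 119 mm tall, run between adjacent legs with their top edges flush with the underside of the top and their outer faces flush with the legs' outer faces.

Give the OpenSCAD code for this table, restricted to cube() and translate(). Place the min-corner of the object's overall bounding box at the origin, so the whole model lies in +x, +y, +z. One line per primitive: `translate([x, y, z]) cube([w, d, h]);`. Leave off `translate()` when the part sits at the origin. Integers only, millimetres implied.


translate([0, 0, 661]) cube([1748, 807, 35]);
translate([33, 33, 0]) cube([54, 54, 661]);
translate([1661, 33, 0]) cube([54, 54, 661]);
translate([33, 720, 0]) cube([54, 54, 661]);
translate([1661, 720, 0]) cube([54, 54, 661]);
translate([87, 33, 542]) cube([1574, 54, 119]);
translate([87, 720, 542]) cube([1574, 54, 119]);
translate([33, 87, 542]) cube([54, 633, 119]);
translate([1661, 87, 542]) cube([54, 633, 119]);


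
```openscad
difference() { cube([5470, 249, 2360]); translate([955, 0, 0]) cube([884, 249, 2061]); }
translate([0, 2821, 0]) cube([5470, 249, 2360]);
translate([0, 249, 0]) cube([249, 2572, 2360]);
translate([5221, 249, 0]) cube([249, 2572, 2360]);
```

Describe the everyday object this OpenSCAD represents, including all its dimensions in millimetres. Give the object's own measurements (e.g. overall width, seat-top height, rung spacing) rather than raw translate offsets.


A single room: four walls, each 2360 mm tall and 249 mm thick, enclosing an outside footprint 5470×3070 mm (x × y), no floor or roof. The front and back walls (−y and +y sides) run the full x-width; the side walls fit between their inner faces. A door opening 884 mm wide and 2061 mm tall is cut through the front wall from the floor up, its −x edge 955 mm from the wall's −x end.


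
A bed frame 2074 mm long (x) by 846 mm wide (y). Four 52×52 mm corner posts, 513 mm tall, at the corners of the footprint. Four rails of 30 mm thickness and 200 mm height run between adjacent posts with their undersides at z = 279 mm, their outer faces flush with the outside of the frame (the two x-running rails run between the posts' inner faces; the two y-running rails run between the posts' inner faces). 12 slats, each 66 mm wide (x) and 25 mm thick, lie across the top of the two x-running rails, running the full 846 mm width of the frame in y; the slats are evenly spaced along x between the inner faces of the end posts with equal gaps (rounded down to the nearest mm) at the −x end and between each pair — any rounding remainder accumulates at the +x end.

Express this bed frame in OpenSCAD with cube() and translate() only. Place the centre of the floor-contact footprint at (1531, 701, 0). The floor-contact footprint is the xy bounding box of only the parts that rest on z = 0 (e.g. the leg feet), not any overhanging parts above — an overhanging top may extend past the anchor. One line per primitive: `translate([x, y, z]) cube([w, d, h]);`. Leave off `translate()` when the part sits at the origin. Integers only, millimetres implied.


// slat z = rail_z + rail_h = 279 + 200 = 479
// slat gap = ⌊(1970 − 12·66) / 13⌋ = 90
translate([494, 278, 0]) cube([52, 52, 513]);
translate([494, 1072, 0]) cube([52, 52, 513]);
translate([2516, 278, 0]) cube([52, 52, 513]);
translate([2516, 1072, 0]) cube([52, 52, 513]);
translate([546, 278, 279]) cube([1970, 30, 200]);
translate([546, 1094, 279]) cube([1970, 30, 200]);
translate([494, 330, 279]) cube([30, 742, 200]);
translate([2538, 330, 279]) cube([30, 742, 200]);
translate([636, 278, 479]) cube([66, 846, 25]);
translate([792, 278, 479]) cube([66, 846, 25]);
translate([948, 278, 479]) cube([66, 846, 25]);
translate([1104, 278, 479]) cube([66, 846, 25]);
translate([1260, 278, 479]) cube([66, 846, 25]);
translate([1416, 278, 479]) cube([66, 846, 25]);
translate([1572, 278, 479]) cube([66, 846, 25]);
translate([1728, 278, 479]) cube([66, 846, 25]);
translate([1884, 278, 479]) cube([66, 846, 25]);
translate([2040, 278, 479]) cube([66, 846, 25]);
translate([2196, 278, 479]) cube([66, 846, 25]);
translate([2352, 278, 479]) cube([66, 846, 25]);


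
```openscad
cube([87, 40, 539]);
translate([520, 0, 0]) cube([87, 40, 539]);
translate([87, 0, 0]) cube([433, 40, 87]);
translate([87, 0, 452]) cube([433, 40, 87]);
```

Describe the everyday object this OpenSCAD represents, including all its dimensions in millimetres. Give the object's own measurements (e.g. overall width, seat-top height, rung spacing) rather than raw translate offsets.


A rectangular picture frame lying in the x–z plane (depth along y). The opening is 433 mm wide (x) by 365 mm tall (z), surrounded by a border 87 mm wide on all four sides. The frame is 40 mm deep and is made of two full-height vertical stiles with two horizontal rails fitted between them.


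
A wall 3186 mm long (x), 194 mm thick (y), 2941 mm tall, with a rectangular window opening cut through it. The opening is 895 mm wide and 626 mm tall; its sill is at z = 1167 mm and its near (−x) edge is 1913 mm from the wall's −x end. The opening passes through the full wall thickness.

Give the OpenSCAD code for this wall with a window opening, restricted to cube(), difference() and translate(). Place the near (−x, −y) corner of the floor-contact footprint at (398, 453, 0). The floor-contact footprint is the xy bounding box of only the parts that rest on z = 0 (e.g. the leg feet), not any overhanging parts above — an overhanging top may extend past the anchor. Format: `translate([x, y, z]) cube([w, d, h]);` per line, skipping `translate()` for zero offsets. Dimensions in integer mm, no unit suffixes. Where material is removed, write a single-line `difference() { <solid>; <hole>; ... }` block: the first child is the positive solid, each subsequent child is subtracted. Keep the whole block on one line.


difference() { translate([398, 453, 0]) cube([3186, 194, 2941]); translate([2311, 453, 1167]) cube([895, 194, 626]); }


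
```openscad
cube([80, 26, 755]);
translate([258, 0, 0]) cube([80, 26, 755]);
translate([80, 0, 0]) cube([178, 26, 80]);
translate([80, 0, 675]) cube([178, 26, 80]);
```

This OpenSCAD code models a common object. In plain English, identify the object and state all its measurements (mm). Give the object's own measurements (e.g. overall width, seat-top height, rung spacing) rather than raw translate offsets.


A rectangular picture frame lying in the x–z plane (depth along y). The opening is 178 mm wide (x) by 595 mm tall (z), surrounded by a border 80 mm wide on all four sides. The frame is 26 mm deep and is made of two full-height vertical stiles with two horizontal rails fitted between them.


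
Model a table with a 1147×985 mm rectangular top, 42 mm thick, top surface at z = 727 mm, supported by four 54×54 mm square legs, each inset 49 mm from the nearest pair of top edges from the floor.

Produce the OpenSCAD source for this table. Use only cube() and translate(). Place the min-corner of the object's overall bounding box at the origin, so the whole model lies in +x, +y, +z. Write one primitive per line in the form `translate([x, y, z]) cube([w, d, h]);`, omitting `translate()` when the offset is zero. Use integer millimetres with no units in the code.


translate([0, 0, 685]) cube([1147, 985, 42]);
translate([49, 49, 0]) cube([54, 54, 685]);
translate([1044, 49, 0]) cube([54, 54, 685]);
translate([49, 882, 0]) cube([54, 54, 685]);
translate([1044, 882, 0]) cube([54, 54, 685]);


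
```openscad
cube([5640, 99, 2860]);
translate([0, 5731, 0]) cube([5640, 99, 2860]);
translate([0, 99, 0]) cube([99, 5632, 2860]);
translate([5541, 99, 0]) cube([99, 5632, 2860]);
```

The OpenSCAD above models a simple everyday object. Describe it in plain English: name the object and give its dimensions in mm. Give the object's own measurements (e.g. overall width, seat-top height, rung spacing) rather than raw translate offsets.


The wall frame of a small rectangular building: four walls, each 2860 mm tall and 99 mm thick, enclosing a footprint 5640 mm (x) by 5830 mm (y) outside-to-outside, with no floor or roof. The front and back walls (the −y and +y sides) span the full width; the two side walls fit between them.


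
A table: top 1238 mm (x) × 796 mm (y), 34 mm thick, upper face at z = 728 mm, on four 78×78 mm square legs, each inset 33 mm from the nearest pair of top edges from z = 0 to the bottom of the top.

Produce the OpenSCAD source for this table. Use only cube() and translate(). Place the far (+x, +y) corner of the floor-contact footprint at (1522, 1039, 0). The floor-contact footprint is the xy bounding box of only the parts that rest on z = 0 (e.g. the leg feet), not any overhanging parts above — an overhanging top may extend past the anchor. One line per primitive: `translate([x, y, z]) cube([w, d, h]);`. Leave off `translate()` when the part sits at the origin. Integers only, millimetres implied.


translate([317, 276, 694]) cube([1238, 796, 34]);
translate([350, 309, 0]) cube([78, 78, 694]);
translate([1444, 309, 0]) cube([78, 78, 694]);
translate([350, 961, 0]) cube([78, 78, 694]);
translate([1444, 961, 0]) cube([78, 78, 694]);


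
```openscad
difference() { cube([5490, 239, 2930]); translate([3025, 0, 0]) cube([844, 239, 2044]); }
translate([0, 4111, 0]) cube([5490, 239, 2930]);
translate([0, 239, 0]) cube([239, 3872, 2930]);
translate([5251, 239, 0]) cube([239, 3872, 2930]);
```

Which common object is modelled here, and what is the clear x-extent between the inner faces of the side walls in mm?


A single room. The interior width is 5012 mm.

Four walls enclosing a rectangle with a door in the front wall — a room. Outside width 5490 minus two 239 mm walls gives 5012 mm.


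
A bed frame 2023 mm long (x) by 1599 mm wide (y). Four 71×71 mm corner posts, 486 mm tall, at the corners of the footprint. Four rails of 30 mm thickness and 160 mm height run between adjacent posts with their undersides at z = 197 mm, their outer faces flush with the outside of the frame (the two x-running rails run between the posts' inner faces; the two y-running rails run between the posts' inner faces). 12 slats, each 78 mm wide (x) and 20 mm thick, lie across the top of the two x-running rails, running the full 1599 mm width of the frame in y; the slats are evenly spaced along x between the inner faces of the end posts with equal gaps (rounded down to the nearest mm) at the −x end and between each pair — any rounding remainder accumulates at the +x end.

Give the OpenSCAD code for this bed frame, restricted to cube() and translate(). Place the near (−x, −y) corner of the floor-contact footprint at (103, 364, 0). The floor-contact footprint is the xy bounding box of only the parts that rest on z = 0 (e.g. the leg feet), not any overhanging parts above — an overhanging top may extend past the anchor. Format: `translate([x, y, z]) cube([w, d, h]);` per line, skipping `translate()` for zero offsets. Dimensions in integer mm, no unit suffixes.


// slat z = rail_z + rail_h = 197 + 160 = 357
// slat gap = ⌊(1881 − 12·78) / 13⌋ = 72
translate([103, 364, 0]) cube([71, 71, 486]);
translate([103, 1892, 0]) cube([71, 71, 486]);
translate([2055, 364, 0]) cube([71, 71, 486]);
translate([2055, 1892, 0]) cube([71, 71, 486]);
translate([174, 364, 197]) cube([1881, 30, 160]);
translate([174, 1933, 197]) cube([1881, 30, 160]);
translate([103, 435, 197]) cube([30, 1457, 160]);
translate([2096, 435, 197]) cube([30, 1457, 160]);
translate([246, 364, 357]) cube([78, 1599, 20]);
translate([396, 364, 357]) cube([78, 1599, 20]);
translate([546, 364, 357]) cube([78, 1599, 20]);
translate([696, 364, 357]) cube([78, 1599, 20]);
translate([846, 364, 357]) cube([78, 1599, 20]);
translate([996, 364, 357]) cube([78, 1599, 20]);
translate([1146, 364, 357]) cube([78, 1599, 20]);
translate([1296, 364, 357]) cube([78, 1599, 20]);
translate([1446, 364, 357]) cube([78, 1599, 20]);
translate([1596, 364, 357]) cube([78, 1599, 20]);
translate([1746, 364, 357]) cube([78, 1599, 20]);
translate([1896, 364, 357]) cube([78, 1599, 20]);


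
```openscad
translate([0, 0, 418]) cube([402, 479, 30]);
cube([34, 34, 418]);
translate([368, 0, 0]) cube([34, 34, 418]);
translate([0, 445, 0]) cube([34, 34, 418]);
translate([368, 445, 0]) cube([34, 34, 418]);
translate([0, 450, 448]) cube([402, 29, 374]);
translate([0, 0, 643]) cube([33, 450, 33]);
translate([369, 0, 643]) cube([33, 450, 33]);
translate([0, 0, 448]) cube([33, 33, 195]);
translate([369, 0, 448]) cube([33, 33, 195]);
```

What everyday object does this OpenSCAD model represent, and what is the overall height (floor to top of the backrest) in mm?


A chair. The overall height is 822 mm.

A slab on four corner posts with a tall panel at the back — a chair. The seat slab sits at z = 418 with thickness 30, and the 374 mm backrest starts at the seat top, so the overall height is 418 + 30 + 374 = 822 mm.


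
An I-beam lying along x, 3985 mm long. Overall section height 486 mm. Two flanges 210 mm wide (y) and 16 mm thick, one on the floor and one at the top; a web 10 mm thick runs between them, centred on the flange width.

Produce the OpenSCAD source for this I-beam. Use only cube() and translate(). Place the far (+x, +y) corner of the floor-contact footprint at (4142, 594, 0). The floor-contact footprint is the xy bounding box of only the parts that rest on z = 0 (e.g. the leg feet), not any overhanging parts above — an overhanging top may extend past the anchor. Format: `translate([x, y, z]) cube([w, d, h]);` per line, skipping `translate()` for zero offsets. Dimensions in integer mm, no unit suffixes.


translate([157, 384, 0]) cube([3985, 210, 16]);
translate([157, 484, 16]) cube([3985, 10, 454]);
translate([157, 384, 470]) cube([3985, 210, 16]);


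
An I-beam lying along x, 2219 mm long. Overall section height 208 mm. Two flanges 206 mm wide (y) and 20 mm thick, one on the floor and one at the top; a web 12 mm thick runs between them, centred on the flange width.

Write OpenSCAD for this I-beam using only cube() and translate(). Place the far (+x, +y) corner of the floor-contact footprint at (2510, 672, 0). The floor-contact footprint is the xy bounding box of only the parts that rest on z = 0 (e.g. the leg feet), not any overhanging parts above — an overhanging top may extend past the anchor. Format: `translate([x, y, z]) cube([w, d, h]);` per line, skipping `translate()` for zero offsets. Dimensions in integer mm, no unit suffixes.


translate([291, 466, 0]) cube([2219, 206, 20]);
translate([291, 563, 20]) cube([2219, 12, 168]);
translate([291, 466, 188]) cube([2219, 206, 20]);


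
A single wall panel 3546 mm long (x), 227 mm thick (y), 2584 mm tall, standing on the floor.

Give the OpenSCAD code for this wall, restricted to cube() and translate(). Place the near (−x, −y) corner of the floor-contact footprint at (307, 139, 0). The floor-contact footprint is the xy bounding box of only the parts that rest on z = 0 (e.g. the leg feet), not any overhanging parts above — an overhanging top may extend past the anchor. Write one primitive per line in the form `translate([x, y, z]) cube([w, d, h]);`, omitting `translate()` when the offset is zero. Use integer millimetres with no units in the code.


translate([307, 139, 0]) cube([3546, 227, 2584]);


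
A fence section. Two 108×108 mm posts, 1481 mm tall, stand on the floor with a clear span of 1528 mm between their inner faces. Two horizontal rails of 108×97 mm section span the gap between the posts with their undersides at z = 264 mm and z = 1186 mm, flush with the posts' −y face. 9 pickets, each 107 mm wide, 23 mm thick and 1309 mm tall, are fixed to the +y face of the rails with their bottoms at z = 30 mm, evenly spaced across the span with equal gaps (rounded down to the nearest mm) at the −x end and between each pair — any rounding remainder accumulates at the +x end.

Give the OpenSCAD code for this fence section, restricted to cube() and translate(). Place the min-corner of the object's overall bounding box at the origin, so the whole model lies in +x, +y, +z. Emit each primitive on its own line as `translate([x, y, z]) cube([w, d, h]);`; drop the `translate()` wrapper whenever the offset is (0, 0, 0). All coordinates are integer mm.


cube([108, 108, 1481]);
translate([1636, 0, 0]) cube([108, 108, 1481]);
translate([108, 0, 264]) cube([1528, 108, 97]);
translate([108, 0, 1186]) cube([1528, 108, 97]);
translate([164, 108, 30]) cube([107, 23, 1309]);
translate([327, 108, 30]) cube([107, 23, 1309]);
translate([490, 108, 30]) cube([107, 23, 1309]);
translate([653, 108, 30]) cube([107, 23, 1309]);
translate([816, 108, 30]) cube([107, 23, 1309]);
translate([979, 108, 30]) cube([107, 23, 1309]);
translate([1142, 108, 30]) cube([107, 23, 1309]);
translate([1305, 108, 30]) cube([107, 23, 1309]);
translate([1468, 108, 30]) cube([107, 23, 1309]);


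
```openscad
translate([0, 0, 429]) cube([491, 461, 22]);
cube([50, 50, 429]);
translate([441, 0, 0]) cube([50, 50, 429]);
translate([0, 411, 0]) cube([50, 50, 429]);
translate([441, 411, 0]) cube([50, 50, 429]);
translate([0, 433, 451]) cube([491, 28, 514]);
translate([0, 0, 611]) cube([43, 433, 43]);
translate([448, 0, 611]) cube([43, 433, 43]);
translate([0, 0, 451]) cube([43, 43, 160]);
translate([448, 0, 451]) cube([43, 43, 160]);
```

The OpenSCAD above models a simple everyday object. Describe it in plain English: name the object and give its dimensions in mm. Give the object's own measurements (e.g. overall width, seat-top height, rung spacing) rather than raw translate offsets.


A chair. The seat is a 491×461×22 mm slab with its top at z = 451 mm, on four 50×50 mm corner legs (flush with the seat edges, standing on z = 0). A flat backrest 28 mm thick, 514 mm tall, spans the full seat width and rises from the seat top along its +y edge, rear face flush with the rear of the seat. Two armrests of 43×43 mm section run along each side from the seat's front edge to the front of the backrest, top faces 203 mm above the seat top and outer faces flush with the seat's x-edges; a 43×43 mm post under the front of each armrest stands on the seat at the front corner.
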